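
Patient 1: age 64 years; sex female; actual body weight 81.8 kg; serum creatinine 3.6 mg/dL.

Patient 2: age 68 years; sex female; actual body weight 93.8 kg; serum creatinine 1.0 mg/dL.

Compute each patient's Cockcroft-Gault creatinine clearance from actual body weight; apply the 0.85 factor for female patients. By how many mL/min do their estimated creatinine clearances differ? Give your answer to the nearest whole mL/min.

Patient 1: CrCl = (140 − 64) × 81.8 / (72 × 3.6) × 0.85 = 6216.8 / 259.20 × 0.85 ≈ 20.4 mL/min
Patient 2: CrCl = (140 − 68) × 93.8 / (72 × 1) × 0.85 = 6753.6 / 72.00 × 0.85 ≈ 79.7 mL/min
|20.4 − 79.7| = 59.3 mL/min

59 mL/min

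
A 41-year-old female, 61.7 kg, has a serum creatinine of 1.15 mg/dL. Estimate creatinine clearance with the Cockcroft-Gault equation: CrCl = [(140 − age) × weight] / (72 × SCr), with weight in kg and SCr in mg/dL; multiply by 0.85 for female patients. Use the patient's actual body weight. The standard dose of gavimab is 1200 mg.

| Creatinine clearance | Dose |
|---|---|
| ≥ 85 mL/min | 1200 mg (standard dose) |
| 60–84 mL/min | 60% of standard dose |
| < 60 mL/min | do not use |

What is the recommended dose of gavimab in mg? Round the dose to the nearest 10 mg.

720 mg

CrCl = (140 − 41) × 61.7 / (72 × 1.15) × 0.85 = 6108.3 / 82.80 × 0.85 ≈ 62.7 mL/min
CrCl ≈ 63 mL/min → bracket 60–84 mL/min.
60% of 1200 mg = 720 mg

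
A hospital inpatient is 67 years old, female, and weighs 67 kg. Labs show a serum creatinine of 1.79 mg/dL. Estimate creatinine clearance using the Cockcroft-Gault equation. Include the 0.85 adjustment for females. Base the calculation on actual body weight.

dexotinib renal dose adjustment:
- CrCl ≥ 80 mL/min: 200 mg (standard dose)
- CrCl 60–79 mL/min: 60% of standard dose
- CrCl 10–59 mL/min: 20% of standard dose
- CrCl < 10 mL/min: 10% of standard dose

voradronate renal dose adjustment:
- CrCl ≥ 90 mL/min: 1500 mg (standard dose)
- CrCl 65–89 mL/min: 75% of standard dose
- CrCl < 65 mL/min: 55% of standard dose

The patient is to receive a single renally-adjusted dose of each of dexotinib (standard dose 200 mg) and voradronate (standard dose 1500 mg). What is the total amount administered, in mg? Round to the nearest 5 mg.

865 mg

CrCl = (140 − 67) × 67 / (72 × 1.79) × 0.85 = 4891.0 / 128.88 × 0.85 ≈ 32.3 mL/min
CrCl ≈ 32 mL/min.
dexotinib: 10–59 mL/min → 20% of 200 mg = 40 mg.
voradronate: < 65 mL/min → 55% of 1500 mg = 825 mg.
Total = 40 + 825 = 865 mg.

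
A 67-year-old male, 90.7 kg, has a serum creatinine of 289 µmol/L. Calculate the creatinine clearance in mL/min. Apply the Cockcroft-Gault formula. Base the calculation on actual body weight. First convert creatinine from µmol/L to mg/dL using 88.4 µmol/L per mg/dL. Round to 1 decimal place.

28.1 mL/min

SCr = 289 / 88.4 = 3.269 mg/dL
CrCl = (140 − 67) × 90.7 / (72 × 3.269) = 6621.1 / 235.37 ≈ 28.1 mL/min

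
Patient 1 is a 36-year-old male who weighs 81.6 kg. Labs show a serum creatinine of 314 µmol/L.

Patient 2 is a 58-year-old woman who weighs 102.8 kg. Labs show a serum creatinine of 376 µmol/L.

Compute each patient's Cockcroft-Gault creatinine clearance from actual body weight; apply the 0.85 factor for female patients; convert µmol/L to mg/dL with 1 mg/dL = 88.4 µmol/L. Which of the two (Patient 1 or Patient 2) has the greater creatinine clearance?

Patient 1: SCr = 314 / 88.4 = 3.552 mg/dL
Patient 1: CrCl = (140 − 36) × 81.6 / (72 × 3.552) = 8486.4 / 255.74 ≈ 33.2 mL/min
Patient 2: SCr = 376 / 88.4 = 4.253 mg/dL
Patient 2: CrCl = (140 − 58) × 102.8 / (72 × 4.253) × 0.85 = 8429.6 / 306.22 × 0.85 ≈ 23.4 mL/min
33.2 vs 23.4 mL/min → Patient 1 is higher.

Patient 1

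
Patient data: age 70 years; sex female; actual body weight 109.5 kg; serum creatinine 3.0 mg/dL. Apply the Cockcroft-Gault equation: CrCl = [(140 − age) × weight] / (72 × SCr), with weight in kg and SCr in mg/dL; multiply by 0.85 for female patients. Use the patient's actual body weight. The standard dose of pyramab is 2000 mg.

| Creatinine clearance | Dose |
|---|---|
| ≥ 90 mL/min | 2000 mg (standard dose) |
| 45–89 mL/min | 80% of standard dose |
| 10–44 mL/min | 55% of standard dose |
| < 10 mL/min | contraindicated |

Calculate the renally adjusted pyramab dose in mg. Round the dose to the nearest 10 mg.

1100 mg

CrCl = (140 − 70) × 109.5 / (72 × 3) × 0.85 = 7665.0 / 216.00 × 0.85 ≈ 30.2 mL/min
CrCl ≈ 30 mL/min → bracket 10–44 mL/min.
55% of 2000 mg = 1100 mg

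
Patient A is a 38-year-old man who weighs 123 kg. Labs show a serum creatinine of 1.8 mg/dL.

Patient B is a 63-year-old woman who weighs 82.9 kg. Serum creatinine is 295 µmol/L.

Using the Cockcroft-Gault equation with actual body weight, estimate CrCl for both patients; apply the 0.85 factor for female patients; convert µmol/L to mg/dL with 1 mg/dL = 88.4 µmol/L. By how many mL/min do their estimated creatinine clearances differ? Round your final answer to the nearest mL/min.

74 mL/min

Patient A: CrCl = (140 − 38) × 123 / (72 × 1.8) = 12546.0 / 129.60 ≈ 96.8 mL/min
Patient B: SCr = 295 / 88.4 = 3.337 mg/dL
Patient B: CrCl = (140 − 63) × 82.9 / (72 × 3.337) × 0.85 = 6383.3 / 240.26 × 0.85 ≈ 22.6 mL/min
|96.8 − 22.6| = 74.2 mL/min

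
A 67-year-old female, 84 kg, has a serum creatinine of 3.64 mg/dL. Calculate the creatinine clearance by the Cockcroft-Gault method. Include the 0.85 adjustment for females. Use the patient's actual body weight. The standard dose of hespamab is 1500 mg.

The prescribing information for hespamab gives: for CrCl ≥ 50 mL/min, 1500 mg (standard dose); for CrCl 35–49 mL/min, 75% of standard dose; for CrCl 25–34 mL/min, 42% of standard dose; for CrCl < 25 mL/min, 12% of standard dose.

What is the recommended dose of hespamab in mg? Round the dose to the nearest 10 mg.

180 mg

CrCl = (140 − 67) × 84 / (72 × 3.64) × 0.85 = 6132.0 / 262.08 × 0.85 ≈ 19.9 mL/min
CrCl ≈ 20 mL/min → bracket < 25 mL/min.
12% of 1500 mg = 180 mg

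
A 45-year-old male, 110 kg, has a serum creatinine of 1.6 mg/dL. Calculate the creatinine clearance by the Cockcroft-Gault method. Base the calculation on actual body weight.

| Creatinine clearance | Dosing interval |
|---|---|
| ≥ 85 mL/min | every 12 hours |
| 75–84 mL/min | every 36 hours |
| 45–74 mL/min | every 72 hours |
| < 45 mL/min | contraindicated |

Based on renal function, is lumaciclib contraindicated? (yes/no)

no

CrCl = (140 − 45) × 110 / (72 × 1.6) = 10450.0 / 115.20 ≈ 90.7 mL/min
CrCl ≈ 91 mL/min, which is ≥ 45 mL/min.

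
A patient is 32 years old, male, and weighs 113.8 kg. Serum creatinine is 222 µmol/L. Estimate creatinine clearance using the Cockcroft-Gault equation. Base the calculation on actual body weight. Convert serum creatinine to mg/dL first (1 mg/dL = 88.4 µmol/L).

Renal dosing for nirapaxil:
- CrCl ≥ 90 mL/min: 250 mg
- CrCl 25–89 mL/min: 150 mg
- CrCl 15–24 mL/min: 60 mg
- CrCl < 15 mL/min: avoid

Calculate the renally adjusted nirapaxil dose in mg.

SCr = 222 / 88.4 = 2.511 mg/dL
CrCl = (140 − 32) × 113.8 / (72 × 2.511) = 12290.4 / 180.79 ≈ 68.0 mL/min
CrCl ≈ 68 mL/min → bracket 25–89 mL/min.
Dose for this bracket: 150 mg.

150 mg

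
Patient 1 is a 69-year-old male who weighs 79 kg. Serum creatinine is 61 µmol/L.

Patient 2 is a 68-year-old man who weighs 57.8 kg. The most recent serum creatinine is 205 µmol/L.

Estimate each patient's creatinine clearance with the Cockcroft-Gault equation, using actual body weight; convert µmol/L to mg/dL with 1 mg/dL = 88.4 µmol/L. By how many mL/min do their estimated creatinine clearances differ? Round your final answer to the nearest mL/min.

Patient 1: SCr = 61 / 88.4 = 0.69 mg/dL
Patient 1: CrCl = (140 − 69) × 79 / (72 × 0.69) = 5609.0 / 49.68 ≈ 112.9 mL/min
Patient 2: SCr = 205 / 88.4 = 2.319 mg/dL
Patient 2: CrCl = (140 − 68) × 57.8 / (72 × 2.319) = 4161.6 / 166.97 ≈ 24.9 mL/min
|112.9 − 24.9| = 88.0 mL/min

88 mL/min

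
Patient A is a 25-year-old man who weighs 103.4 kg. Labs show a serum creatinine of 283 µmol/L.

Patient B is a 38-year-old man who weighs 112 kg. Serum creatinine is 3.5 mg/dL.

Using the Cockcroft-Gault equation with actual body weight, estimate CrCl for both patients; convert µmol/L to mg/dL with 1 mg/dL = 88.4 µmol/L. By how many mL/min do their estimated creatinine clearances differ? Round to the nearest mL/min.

6 mL/min

Patient A: SCr = 283 / 88.4 = 3.201 mg/dL
Patient A: CrCl = (140 − 25) × 103.4 / (72 × 3.201) = 11891.0 / 230.47 ≈ 51.6 mL/min
Patient B: CrCl = (140 − 38) × 112 / (72 × 3.5) = 11424.0 / 252.00 ≈ 45.3 mL/min
|51.6 − 45.3| = 6.3 mL/min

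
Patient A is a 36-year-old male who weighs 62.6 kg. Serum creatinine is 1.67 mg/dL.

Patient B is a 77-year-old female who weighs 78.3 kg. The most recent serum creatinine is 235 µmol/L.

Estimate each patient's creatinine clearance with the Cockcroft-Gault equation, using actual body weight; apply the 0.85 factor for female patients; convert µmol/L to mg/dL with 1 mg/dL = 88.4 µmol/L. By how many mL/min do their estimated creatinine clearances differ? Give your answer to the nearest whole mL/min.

32 mL/min

Patient A: CrCl = (140 − 36) × 62.6 / (72 × 1.67) = 6510.4 / 120.24 ≈ 54.1 mL/min
Patient B: SCr = 235 / 88.4 = 2.658 mg/dL
Patient B: CrCl = (140 − 77) × 78.3 / (72 × 2.658) × 0.85 = 4932.9 / 191.38 × 0.85 ≈ 21.9 mL/min
|54.1 − 21.9| = 32.2 mL/min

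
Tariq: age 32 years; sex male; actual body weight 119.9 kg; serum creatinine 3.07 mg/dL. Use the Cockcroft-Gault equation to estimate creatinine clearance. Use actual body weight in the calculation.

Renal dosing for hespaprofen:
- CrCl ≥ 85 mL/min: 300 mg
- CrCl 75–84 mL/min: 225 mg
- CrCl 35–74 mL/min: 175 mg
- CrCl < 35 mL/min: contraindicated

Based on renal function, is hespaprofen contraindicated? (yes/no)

no

CrCl = (140 − 32) × 119.9 / (72 × 3.07) = 12949.2 / 221.04 ≈ 58.6 mL/min
CrCl ≈ 59 mL/min, which is ≥ 35 mL/min.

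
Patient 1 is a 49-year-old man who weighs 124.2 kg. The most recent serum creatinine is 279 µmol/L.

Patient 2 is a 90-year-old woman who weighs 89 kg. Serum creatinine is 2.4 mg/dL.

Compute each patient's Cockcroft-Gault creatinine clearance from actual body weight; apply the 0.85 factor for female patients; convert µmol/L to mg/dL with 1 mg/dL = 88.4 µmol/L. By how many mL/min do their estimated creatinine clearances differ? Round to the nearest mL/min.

Patient 1: SCr = 279 / 88.4 = 3.156 mg/dL
Patient 1: CrCl = (140 − 49) × 124.2 / (72 × 3.156) = 11302.2 / 227.23 ≈ 49.7 mL/min
Patient 2: CrCl = (140 − 90) × 89 / (72 × 2.4) × 0.85 = 4450.0 / 172.80 × 0.85 ≈ 21.9 mL/min
|49.7 − 21.9| = 27.8 mL/min

28 mL/min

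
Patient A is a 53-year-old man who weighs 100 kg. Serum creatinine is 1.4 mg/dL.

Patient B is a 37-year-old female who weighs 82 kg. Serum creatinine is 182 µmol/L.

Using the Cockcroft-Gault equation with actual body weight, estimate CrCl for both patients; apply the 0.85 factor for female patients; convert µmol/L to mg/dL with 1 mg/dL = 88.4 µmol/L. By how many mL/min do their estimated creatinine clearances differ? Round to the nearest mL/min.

Patient A: CrCl = (140 − 53) × 100 / (72 × 1.4) = 8700.0 / 100.80 ≈ 86.3 mL/min
Patient B: SCr = 182 / 88.4 = 2.059 mg/dL
Patient B: CrCl = (140 − 37) × 82 / (72 × 2.059) × 0.85 = 8446.0 / 148.25 × 0.85 ≈ 48.4 mL/min
|86.3 − 48.4| = 37.9 mL/min

38 mL/min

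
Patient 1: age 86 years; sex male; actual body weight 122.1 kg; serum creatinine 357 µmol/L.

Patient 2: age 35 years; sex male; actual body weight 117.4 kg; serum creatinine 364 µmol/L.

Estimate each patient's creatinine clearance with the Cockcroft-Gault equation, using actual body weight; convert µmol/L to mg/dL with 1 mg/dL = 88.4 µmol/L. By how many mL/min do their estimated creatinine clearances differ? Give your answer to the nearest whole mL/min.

19 mL/min

Patient 1: SCr = 357 / 88.4 = 4.038 mg/dL
Patient 1: CrCl = (140 − 86) × 122.1 / (72 × 4.038) = 6593.4 / 290.74 ≈ 22.7 mL/min
Patient 2: SCr = 364 / 88.4 = 4.118 mg/dL
Patient 2: CrCl = (140 − 35) × 117.4 / (72 × 4.118) = 12327.0 / 296.50 ≈ 41.6 mL/min
|22.7 − 41.6| = 18.9 mL/min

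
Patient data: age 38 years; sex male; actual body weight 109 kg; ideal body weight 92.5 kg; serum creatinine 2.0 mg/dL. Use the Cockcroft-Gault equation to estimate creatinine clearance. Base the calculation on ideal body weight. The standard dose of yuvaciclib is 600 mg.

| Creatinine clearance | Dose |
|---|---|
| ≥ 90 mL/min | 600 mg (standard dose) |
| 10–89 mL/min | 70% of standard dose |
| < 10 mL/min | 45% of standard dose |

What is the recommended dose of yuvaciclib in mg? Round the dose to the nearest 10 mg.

420 mg

CrCl = (140 − 38) × 92.5 / (72 × 2) = 9435.0 / 144.00 ≈ 65.5 mL/min
CrCl ≈ 66 mL/min → bracket 10–89 mL/min.
70% of 600 mg = 420 mg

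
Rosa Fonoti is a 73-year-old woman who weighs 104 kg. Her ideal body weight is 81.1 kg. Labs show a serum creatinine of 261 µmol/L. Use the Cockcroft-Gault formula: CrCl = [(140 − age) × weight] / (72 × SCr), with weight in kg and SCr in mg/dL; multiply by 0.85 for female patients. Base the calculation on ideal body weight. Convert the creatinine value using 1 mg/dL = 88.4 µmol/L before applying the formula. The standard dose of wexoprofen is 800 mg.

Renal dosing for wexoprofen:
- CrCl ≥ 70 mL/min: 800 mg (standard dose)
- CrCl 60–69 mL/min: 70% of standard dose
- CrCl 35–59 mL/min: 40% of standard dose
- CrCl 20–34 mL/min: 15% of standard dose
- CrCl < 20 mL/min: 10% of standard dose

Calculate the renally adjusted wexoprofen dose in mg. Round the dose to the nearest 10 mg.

SCr = 261 / 88.4 = 2.952 mg/dL
CrCl = (140 − 73) × 81.1 / (72 × 2.952) × 0.85 = 5433.7 / 212.54 × 0.85 ≈ 21.7 mL/min
CrCl ≈ 22 mL/min → bracket 20–34 mL/min.
15% of 800 mg = 120 mg

120 mg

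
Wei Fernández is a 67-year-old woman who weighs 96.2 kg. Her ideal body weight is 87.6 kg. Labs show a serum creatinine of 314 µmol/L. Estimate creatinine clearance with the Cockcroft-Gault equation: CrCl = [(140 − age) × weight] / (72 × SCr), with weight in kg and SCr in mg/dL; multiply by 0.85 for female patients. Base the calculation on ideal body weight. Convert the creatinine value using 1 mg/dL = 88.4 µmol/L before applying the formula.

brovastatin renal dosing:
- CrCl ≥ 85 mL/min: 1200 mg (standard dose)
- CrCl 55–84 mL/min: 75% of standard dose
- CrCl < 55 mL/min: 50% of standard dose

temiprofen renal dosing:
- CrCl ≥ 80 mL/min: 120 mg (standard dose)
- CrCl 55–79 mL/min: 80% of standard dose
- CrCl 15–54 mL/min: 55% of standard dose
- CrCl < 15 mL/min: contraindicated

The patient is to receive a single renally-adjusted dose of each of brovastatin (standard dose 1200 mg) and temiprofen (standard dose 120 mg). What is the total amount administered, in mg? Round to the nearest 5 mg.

665 mg

SCr = 314 / 88.4 = 3.552 mg/dL
CrCl = (140 − 67) × 87.6 / (72 × 3.552) × 0.85 = 6394.8 / 255.74 × 0.85 ≈ 21.3 mL/min
CrCl ≈ 21 mL/min.
brovastatin: < 55 mL/min → 50% of 1200 mg = 600 mg.
temiprofen: 15–54 mL/min → 55% of 120 mg = 66 mg.
Total = 600 + 66 = 666 mg.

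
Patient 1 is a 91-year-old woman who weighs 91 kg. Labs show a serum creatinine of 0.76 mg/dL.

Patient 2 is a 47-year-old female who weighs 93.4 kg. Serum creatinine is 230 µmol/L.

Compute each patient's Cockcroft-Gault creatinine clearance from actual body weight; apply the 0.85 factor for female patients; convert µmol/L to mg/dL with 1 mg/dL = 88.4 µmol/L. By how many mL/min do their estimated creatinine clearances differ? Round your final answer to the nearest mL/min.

30 mL/min

Patient 1: CrCl = (140 − 91) × 91 / (72 × 0.76) × 0.85 = 4459.0 / 54.72 × 0.85 ≈ 69.3 mL/min
Patient 2: SCr = 230 / 88.4 = 2.602 mg/dL
Patient 2: CrCl = (140 − 47) × 93.4 / (72 × 2.602) × 0.85 = 8686.2 / 187.34 × 0.85 ≈ 39.4 mL/min
|69.3 − 39.4| = 29.9 mL/min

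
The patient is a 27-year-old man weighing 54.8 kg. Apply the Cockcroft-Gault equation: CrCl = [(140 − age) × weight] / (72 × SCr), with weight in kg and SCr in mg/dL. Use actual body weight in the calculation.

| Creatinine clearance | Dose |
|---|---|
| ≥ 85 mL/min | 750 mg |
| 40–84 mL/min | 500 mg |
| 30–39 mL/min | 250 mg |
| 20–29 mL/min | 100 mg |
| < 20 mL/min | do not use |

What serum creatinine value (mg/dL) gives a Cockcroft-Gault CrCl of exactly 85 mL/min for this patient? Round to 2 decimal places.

Standard dose requires CrCl ≥ 85 mL/min.
Set (140 − 27) × 54.8 / (72 × SCr) = 85
SCr = (140 − 27) × 54.8 / (72 × 85) = 1.012 mg/dL

1.01 mg/dL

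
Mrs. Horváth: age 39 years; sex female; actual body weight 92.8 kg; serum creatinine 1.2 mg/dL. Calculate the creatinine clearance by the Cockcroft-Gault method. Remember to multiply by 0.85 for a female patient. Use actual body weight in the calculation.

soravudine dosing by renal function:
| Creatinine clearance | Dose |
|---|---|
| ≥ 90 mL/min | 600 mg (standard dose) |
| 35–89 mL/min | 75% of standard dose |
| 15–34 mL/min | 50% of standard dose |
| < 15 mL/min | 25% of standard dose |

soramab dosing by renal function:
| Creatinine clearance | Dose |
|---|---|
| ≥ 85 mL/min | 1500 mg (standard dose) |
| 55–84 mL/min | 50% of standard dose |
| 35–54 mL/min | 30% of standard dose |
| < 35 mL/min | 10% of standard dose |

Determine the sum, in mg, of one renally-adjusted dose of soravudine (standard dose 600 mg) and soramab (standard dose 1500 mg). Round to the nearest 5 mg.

2100 mg

CrCl = (140 − 39) × 92.8 / (72 × 1.2) × 0.85 = 9372.8 / 86.40 × 0.85 ≈ 92.2 mL/min
CrCl ≈ 92 mL/min.
soravudine: ≥ 90 mL/min → 100% of 600 mg = 600 mg.
soramab: ≥ 85 mL/min → 100% of 1500 mg = 1500 mg.
Total = 600 + 1500 = 2100 mg.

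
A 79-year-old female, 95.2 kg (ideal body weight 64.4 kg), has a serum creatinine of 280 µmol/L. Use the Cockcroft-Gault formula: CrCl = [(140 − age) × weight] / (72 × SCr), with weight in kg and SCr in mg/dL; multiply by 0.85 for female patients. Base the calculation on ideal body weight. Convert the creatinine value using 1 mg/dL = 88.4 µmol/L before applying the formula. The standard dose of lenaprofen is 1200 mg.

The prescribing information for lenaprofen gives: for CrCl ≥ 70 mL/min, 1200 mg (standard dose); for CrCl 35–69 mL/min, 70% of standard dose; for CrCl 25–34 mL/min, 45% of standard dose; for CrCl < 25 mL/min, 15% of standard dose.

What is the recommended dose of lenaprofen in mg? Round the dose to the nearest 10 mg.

SCr = 280 / 88.4 = 3.167 mg/dL
CrCl = (140 − 79) × 64.4 / (72 × 3.167) × 0.85 = 3928.4 / 228.02 × 0.85 ≈ 14.6 mL/min
CrCl ≈ 15 mL/min → bracket < 25 mL/min.
15% of 1200 mg = 180 mg

180 mg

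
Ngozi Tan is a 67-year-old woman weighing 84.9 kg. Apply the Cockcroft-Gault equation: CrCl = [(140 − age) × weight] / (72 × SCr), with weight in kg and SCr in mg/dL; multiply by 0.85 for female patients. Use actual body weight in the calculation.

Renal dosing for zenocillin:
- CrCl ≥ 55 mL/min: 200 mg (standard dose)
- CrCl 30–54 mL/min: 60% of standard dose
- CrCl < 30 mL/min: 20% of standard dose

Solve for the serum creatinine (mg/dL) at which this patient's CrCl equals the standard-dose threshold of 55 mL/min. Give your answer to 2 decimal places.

Standard dose requires CrCl ≥ 55 mL/min.
Set (140 − 67) × 84.9 × 0.85 / (72 × SCr) = 55
SCr = (140 − 67) × 84.9 × 0.85 / (72 × 55) = 1.330 mg/dL

1.33 mg/dL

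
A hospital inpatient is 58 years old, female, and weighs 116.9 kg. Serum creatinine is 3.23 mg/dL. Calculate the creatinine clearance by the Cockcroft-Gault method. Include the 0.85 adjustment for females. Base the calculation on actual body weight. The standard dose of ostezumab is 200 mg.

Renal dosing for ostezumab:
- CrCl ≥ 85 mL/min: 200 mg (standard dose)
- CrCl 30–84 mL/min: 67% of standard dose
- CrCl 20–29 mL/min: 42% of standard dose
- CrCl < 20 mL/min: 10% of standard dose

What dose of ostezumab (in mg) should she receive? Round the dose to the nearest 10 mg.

130 mg

CrCl = (140 − 58) × 116.9 / (72 × 3.23) × 0.85 = 9585.8 / 232.56 × 0.85 ≈ 35.0 mL/min
CrCl ≈ 35 mL/min → bracket 30–84 mL/min.
67% of 200 mg = 134 mg → 130 mg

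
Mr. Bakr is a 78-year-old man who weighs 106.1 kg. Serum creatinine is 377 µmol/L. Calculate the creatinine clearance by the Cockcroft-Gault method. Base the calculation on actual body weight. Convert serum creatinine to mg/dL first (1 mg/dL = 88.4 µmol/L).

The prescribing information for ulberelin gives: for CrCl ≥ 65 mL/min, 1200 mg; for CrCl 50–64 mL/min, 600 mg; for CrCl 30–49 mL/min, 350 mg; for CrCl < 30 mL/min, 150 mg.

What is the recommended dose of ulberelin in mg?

SCr = 377 / 88.4 = 4.265 mg/dL
CrCl = (140 − 78) × 106.1 / (72 × 4.265) = 6578.2 / 307.08 ≈ 21.4 mL/min
CrCl ≈ 21 mL/min → bracket < 30 mL/min.
Dose for this bracket: 150 mg.

150 mg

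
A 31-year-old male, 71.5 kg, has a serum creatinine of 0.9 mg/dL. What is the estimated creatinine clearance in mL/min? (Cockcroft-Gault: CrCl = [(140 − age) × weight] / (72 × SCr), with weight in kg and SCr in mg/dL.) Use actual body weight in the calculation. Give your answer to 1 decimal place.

120.3 mL/min

CrCl = (140 − 31) × 71.5 / (72 × 0.9) = 7793.5 / 64.80 ≈ 120.3 mL/min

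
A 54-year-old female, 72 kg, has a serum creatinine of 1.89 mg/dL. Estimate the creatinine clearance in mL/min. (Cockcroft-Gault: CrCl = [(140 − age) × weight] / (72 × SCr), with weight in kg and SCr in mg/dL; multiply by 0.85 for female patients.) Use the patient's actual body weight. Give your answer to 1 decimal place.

CrCl = (140 − 54) × 72 / (72 × 1.89) × 0.85 = 6192.0 / 136.08 × 0.85 ≈ 38.7 mL/min

38.7 mL/min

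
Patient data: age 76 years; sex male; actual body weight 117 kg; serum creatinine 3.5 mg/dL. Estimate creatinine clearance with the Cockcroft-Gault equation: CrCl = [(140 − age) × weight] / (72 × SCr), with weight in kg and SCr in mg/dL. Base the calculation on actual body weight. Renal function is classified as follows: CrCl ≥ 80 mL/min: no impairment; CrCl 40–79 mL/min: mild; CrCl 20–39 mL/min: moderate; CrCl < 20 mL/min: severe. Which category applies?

moderate

CrCl = (140 − 76) × 117 / (72 × 3.5) = 7488.0 / 252.00 ≈ 29.7 mL/min
30 mL/min falls in the 'moderate' range.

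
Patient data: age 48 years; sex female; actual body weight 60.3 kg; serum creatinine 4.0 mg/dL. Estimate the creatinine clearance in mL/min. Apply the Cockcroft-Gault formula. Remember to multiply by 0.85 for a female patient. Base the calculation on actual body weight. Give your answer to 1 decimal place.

16.4 mL/min

CrCl = (140 − 48) × 60.3 / (72 × 4) × 0.85 = 5547.6 / 288.00 × 0.85 ≈ 16.4 mL/min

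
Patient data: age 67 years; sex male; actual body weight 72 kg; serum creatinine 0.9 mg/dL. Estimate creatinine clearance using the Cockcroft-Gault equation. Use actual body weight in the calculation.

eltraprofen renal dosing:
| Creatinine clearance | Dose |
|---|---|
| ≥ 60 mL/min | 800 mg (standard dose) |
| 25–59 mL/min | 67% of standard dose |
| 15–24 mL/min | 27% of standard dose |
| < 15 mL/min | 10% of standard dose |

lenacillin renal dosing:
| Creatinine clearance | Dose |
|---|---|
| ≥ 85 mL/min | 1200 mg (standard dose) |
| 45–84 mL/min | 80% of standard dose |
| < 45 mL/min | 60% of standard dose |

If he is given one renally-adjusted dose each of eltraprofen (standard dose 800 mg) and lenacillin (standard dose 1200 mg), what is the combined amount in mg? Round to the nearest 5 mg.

1760 mg

CrCl = (140 − 67) × 72 / (72 × 0.9) = 5256.0 / 64.80 ≈ 81.1 mL/min
CrCl ≈ 81 mL/min.
eltraprofen: ≥ 60 mL/min → 100% of 800 mg = 800 mg.
lenacillin: 45–84 mL/min → 80% of 1200 mg = 960 mg.
Total = 800 + 960 = 1760 mg.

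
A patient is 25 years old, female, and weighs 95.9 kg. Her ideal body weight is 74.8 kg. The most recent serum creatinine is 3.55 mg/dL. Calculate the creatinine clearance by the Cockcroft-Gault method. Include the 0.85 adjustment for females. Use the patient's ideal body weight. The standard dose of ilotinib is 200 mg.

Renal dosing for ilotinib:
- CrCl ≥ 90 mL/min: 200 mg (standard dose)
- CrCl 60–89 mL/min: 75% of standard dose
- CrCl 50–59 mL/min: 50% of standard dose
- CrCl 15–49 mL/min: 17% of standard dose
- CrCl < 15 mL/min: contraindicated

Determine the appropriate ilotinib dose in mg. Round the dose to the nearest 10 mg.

30 mg

CrCl = (140 − 25) × 74.8 / (72 × 3.55) × 0.85 = 8602.0 / 255.60 × 0.85 ≈ 28.6 mL/min
CrCl ≈ 29 mL/min → bracket 15–49 mL/min.
17% of 200 mg = 34 mg → 30 mg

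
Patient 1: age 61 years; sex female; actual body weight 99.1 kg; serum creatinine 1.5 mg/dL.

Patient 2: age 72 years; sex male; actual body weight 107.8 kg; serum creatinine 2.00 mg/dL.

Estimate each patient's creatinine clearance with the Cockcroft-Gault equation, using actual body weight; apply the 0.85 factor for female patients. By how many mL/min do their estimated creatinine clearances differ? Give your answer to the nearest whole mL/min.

Patient 1: CrCl = (140 − 61) × 99.1 / (72 × 1.5) × 0.85 = 7828.9 / 108.00 × 0.85 ≈ 61.6 mL/min
Patient 2: CrCl = (140 − 72) × 107.8 / (72 × 2) = 7330.4 / 144.00 ≈ 50.9 mL/min
|61.6 − 50.9| = 10.7 mL/min

11 mL/min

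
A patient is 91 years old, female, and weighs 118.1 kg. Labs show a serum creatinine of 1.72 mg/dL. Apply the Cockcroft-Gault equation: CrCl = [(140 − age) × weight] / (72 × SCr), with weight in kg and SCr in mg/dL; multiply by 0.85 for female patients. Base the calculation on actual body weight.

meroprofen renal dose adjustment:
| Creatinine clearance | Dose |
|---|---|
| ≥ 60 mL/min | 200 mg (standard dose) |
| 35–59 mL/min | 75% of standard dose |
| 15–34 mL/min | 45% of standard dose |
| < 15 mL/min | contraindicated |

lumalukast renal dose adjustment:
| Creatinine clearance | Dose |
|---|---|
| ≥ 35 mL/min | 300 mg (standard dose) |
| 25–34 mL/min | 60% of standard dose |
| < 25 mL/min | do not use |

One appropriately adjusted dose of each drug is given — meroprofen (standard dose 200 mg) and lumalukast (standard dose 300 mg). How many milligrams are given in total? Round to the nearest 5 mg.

450 mg

CrCl = (140 − 91) × 118.1 / (72 × 1.72) × 0.85 = 5786.9 / 123.84 × 0.85 ≈ 39.7 mL/min
CrCl ≈ 40 mL/min.
meroprofen: 35–59 mL/min → 75% of 200 mg = 150 mg.
lumalukast: ≥ 35 mL/min → 100% of 300 mg = 300 mg.
Total = 150 + 300 = 450 mg.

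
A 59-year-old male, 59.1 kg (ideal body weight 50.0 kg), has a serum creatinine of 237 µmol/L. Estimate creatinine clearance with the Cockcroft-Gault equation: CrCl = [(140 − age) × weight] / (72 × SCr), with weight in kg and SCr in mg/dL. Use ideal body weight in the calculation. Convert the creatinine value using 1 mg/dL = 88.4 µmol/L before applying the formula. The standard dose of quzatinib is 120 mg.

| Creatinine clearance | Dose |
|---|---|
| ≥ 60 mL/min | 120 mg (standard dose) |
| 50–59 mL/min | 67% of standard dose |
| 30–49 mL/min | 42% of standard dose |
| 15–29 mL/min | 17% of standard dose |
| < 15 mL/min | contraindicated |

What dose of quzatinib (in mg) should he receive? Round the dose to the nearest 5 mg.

SCr = 237 / 88.4 = 2.681 mg/dL
CrCl = (140 − 59) × 50 / (72 × 2.681) = 4050.0 / 193.03 ≈ 21.0 mL/min
CrCl ≈ 21 mL/min → bracket 15–29 mL/min.
17% of 120 mg = 20.4 mg → 20 mg

20 mg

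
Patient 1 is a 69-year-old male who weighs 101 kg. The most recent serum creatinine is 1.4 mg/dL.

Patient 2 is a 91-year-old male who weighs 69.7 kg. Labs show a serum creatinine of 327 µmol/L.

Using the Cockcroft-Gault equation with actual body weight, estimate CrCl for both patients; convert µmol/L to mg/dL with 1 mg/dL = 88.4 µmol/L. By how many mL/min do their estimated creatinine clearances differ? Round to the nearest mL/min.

58 mL/min

Patient 1: CrCl = (140 − 69) × 101 / (72 × 1.4) = 7171.0 / 100.80 ≈ 71.1 mL/min
Patient 2: SCr = 327 / 88.4 = 3.699 mg/dL
Patient 2: CrCl = (140 − 91) × 69.7 / (72 × 3.699) = 3415.3 / 266.33 ≈ 12.8 mL/min
|71.1 − 12.8| = 58.3 mL/min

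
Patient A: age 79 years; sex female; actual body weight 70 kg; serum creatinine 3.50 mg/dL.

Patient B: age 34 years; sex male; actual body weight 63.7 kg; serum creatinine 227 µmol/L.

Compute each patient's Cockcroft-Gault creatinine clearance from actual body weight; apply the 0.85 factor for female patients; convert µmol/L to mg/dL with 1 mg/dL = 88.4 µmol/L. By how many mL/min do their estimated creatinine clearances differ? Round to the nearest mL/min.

22 mL/min

Patient A: CrCl = (140 − 79) × 70 / (72 × 3.5) × 0.85 = 4270.0 / 252.00 × 0.85 ≈ 14.4 mL/min
Patient B: SCr = 227 / 88.4 = 2.568 mg/dL
Patient B: CrCl = (140 − 34) × 63.7 / (72 × 2.568) = 6752.2 / 184.90 ≈ 36.5 mL/min
|14.4 − 36.5| = 22.1 mL/min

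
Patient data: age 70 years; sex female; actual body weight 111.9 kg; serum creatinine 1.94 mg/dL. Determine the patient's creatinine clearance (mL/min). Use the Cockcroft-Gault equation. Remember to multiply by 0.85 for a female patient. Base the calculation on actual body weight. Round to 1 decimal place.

CrCl = (140 − 70) × 111.9 / (72 × 1.94) × 0.85 = 7833.0 / 139.68 × 0.85 ≈ 47.7 mL/min

47.7 mL/min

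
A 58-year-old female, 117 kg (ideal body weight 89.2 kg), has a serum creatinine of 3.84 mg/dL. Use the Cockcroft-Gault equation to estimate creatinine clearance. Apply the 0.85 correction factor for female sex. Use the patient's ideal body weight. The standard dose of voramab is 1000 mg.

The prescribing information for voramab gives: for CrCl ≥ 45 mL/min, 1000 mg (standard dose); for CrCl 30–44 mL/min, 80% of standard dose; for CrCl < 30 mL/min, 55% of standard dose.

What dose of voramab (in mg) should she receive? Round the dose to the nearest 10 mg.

CrCl = (140 − 58) × 89.2 / (72 × 3.84) × 0.85 = 7314.4 / 276.48 × 0.85 ≈ 22.5 mL/min
CrCl ≈ 22 mL/min → bracket < 30 mL/min.
55% of 1000 mg = 550 mg

550 mg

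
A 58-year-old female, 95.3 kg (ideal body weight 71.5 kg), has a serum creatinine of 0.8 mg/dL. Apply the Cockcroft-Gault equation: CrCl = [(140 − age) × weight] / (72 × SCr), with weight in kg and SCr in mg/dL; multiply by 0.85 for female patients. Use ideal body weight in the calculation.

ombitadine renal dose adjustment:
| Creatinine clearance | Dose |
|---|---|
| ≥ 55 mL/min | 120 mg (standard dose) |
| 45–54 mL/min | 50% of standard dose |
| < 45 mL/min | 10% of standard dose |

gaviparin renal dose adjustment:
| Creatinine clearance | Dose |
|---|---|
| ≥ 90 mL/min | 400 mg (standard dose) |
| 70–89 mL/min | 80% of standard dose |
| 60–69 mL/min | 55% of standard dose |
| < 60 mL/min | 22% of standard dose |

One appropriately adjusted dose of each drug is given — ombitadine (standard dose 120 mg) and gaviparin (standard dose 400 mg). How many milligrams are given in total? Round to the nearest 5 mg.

440 mg

CrCl = (140 − 58) × 71.5 / (72 × 0.8) × 0.85 = 5863.0 / 57.60 × 0.85 ≈ 86.5 mL/min
CrCl ≈ 87 mL/min.
ombitadine: ≥ 55 mL/min → 100% of 120 mg = 120 mg.
gaviparin: 70–89 mL/min → 80% of 400 mg = 320 mg.
Total = 120 + 320 = 440 mg.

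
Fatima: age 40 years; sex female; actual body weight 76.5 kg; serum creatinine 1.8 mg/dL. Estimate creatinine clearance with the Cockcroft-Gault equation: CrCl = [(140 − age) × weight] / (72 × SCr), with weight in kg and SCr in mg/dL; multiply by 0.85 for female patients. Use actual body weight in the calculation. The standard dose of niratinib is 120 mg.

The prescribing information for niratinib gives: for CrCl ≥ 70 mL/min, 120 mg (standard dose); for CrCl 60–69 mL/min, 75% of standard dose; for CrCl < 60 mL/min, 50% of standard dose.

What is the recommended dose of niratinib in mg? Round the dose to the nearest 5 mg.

CrCl = (140 − 40) × 76.5 / (72 × 1.8) × 0.85 = 7650.0 / 129.60 × 0.85 ≈ 50.2 mL/min
CrCl ≈ 50 mL/min → bracket < 60 mL/min.
50% of 120 mg = 60 mg

60 mg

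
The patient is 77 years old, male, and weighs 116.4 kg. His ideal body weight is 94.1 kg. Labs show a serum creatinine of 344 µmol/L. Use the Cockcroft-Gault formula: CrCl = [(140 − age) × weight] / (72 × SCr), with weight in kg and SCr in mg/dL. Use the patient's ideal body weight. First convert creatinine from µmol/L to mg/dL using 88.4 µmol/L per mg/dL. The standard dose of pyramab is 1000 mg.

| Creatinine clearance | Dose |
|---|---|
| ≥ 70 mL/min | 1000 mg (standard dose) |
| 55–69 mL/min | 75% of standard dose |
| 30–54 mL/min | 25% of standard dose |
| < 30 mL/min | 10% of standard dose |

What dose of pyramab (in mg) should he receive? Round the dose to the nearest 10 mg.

SCr = 344 / 88.4 = 3.891 mg/dL
CrCl = (140 − 77) × 94.1 / (72 × 3.891) = 5928.3 / 280.15 ≈ 21.2 mL/min
CrCl ≈ 21 mL/min → bracket < 30 mL/min.
10% of 1000 mg = 100 mg

100 mg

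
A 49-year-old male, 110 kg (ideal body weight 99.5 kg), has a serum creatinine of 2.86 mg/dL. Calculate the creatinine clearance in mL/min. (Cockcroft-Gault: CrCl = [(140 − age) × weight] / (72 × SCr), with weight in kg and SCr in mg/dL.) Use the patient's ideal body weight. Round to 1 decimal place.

CrCl = (140 − 49) × 99.5 / (72 × 2.86) = 9054.5 / 205.92 ≈ 44.0 mL/min

44.0 mL/min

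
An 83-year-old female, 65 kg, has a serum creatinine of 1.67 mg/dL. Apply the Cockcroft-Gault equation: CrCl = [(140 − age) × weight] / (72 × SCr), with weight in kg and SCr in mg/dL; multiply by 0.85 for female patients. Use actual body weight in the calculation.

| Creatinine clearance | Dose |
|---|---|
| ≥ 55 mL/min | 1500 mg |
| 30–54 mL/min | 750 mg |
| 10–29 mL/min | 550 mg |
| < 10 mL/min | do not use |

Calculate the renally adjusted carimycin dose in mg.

550 mg

CrCl = (140 − 83) × 65 / (72 × 1.67) × 0.85 = 3705.0 / 120.24 × 0.85 ≈ 26.2 mL/min
CrCl ≈ 26 mL/min → bracket 10–29 mL/min.
Dose for this bracket: 550 mg.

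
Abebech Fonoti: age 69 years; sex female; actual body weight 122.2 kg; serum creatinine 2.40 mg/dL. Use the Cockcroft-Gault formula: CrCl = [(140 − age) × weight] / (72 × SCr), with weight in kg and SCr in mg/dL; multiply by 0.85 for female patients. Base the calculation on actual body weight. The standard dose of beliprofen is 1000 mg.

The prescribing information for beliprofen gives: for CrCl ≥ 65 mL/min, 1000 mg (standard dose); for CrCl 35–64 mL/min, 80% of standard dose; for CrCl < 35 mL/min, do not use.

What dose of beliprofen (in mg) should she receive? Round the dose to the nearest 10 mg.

800 mg

CrCl = (140 − 69) × 122.2 / (72 × 2.4) × 0.85 = 8676.2 / 172.80 × 0.85 ≈ 42.7 mL/min
CrCl ≈ 43 mL/min → bracket 35–64 mL/min.
80% of 1000 mg = 800 mg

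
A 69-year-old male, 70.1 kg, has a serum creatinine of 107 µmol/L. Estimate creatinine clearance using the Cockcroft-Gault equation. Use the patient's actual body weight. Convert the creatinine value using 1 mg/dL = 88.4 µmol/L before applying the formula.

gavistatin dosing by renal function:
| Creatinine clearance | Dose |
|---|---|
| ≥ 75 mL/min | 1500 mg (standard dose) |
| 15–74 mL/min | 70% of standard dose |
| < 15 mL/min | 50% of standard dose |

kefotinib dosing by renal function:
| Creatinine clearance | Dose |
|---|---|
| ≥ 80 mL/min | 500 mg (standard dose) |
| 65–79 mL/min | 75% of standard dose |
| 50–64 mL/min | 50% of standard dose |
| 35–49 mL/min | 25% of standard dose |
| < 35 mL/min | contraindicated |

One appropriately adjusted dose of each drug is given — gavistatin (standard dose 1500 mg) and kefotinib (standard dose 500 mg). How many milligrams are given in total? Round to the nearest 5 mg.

1300 mg

SCr = 107 / 88.4 = 1.21 mg/dL
CrCl = (140 − 69) × 70.1 / (72 × 1.21) = 4977.1 / 87.12 ≈ 57.1 mL/min
CrCl ≈ 57 mL/min.
gavistatin: 15–74 mL/min → 70% of 1500 mg = 1050 mg.
kefotinib: 50–64 mL/min → 50% of 500 mg = 250 mg.
Total = 1050 + 250 = 1300 mg.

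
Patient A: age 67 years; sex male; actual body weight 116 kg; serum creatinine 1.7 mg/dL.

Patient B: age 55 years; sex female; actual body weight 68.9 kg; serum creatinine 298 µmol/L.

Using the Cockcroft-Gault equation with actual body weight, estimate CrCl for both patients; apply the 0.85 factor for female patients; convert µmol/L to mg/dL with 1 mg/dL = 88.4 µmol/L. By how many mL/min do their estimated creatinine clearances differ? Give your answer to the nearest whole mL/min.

49 mL/min

Patient A: CrCl = (140 − 67) × 116 / (72 × 1.7) = 8468.0 / 122.40 ≈ 69.2 mL/min
Patient B: SCr = 298 / 88.4 = 3.371 mg/dL
Patient B: CrCl = (140 − 55) × 68.9 / (72 × 3.371) × 0.85 = 5856.5 / 242.71 × 0.85 ≈ 20.5 mL/min
|69.2 − 20.5| = 48.7 mL/min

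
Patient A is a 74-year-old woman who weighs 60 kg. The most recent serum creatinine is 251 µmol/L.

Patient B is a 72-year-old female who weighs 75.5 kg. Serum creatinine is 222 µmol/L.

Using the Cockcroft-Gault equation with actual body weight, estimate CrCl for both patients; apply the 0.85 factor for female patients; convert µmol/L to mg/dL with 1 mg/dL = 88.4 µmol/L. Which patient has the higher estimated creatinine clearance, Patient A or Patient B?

Patient A: SCr = 251 / 88.4 = 2.839 mg/dL
Patient A: CrCl = (140 − 74) × 60 / (72 × 2.839) × 0.85 = 3960.0 / 204.41 × 0.85 ≈ 16.5 mL/min
Patient B: SCr = 222 / 88.4 = 2.511 mg/dL
Patient B: CrCl = (140 − 72) × 75.5 / (72 × 2.511) × 0.85 = 5134.0 / 180.79 × 0.85 ≈ 24.1 mL/min
16.5 vs 24.1 mL/min → Patient B is higher.

Patient B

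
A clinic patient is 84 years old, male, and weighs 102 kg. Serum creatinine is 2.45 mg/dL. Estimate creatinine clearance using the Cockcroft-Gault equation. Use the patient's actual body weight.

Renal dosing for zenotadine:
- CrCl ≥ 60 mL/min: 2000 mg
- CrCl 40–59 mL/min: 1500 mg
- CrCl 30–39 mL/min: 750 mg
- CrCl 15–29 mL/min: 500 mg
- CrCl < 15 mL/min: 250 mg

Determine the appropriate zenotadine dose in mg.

CrCl = (140 − 84) × 102 / (72 × 2.45) = 5712.0 / 176.40 ≈ 32.4 mL/min
CrCl ≈ 32 mL/min → bracket 30–39 mL/min.
Dose for this bracket: 750 mg.

750 mg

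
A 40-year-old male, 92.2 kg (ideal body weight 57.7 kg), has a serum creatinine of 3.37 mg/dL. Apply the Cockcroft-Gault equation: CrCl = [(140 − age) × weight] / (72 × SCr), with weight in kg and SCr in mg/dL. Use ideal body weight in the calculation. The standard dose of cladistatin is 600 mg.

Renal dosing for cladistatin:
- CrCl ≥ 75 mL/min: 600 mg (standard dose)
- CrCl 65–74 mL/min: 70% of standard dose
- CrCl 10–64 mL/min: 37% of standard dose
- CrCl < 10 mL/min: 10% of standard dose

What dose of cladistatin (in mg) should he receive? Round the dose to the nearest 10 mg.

CrCl = (140 − 40) × 57.7 / (72 × 3.37) = 5770.0 / 242.64 ≈ 23.8 mL/min
CrCl ≈ 24 mL/min → bracket 10–64 mL/min.
37% of 600 mg = 222 mg → 220 mg

220 mg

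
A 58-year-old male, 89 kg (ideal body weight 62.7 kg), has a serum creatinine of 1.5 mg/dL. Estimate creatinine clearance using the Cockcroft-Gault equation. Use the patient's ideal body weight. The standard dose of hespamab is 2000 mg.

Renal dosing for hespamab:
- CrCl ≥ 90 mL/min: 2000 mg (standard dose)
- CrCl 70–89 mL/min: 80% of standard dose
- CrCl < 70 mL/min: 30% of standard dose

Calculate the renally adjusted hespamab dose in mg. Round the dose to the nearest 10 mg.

CrCl = (140 − 58) × 62.7 / (72 × 1.5) = 5141.4 / 108.00 ≈ 47.6 mL/min
CrCl ≈ 48 mL/min → bracket < 70 mL/min.
30% of 2000 mg = 600 mg

600 mg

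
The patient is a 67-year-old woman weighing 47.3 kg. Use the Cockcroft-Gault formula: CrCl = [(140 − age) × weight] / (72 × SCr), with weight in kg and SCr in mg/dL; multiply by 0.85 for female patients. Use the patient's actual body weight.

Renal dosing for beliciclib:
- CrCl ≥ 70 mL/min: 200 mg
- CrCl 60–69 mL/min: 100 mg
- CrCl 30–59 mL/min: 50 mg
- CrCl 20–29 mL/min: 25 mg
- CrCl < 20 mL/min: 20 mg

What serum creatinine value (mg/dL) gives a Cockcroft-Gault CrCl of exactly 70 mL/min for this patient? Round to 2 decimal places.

0.58 mg/dL

Standard dose requires CrCl ≥ 70 mL/min.
Set (140 − 67) × 47.3 × 0.85 / (72 × SCr) = 70
SCr = (140 − 67) × 47.3 × 0.85 / (72 × 70) = 0.582 mg/dL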